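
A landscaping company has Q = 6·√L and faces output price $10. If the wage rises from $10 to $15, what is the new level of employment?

L* = 4

From P·MP_L = w with MP_L = 3·L^(-1/2), the labor demand is L(w) = (30/w)^(2).
At w = 10: L = 9. At w = 15: L = 4.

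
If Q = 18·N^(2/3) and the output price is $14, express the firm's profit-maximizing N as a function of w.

N(w) = 4741632/w³

MP_N = (2/3)·18·N^(-1/3) = 12·N^(-1/3).
Setting P·MP_N = w: 168·N^(-1/3) = w.
Solving for N: N^(-1/3) = w/168, so N = (168/w)^(3).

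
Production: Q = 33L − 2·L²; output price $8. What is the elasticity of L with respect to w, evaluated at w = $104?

From P·MP_L = w with MP_L = 33 − 4L, labor demand is L(w) = (33 − w/8)/4.
dL/dw = −1/(32) = -0.03125.
At w = 104, L = 5, so ε = (dL/dw)·(w/L) = (-0.03125)·(104/5) = -0.65.

ε = -0.65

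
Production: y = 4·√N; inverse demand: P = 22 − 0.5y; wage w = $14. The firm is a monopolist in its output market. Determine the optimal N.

N* = 4

Marginal revenue from the inverse demand is MR = 22 − y.
The marginal product is MP_N = 2·N^(-1/2).
A monopolist hires until marginal revenue product equals the wage: MR·MP_N = w.
At N, y = 4·√N. Substituting and solving: (22 − 4·√N)·2·N^(-1/2) = 14 gives N = 4.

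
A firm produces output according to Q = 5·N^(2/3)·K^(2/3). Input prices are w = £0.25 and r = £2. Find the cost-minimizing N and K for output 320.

N* = 64, K* = 8

Cost minimization requires the marginal rate of technical substitution to equal the input-price ratio: MP_N/MP_K = w/r.
Here MP_N/MP_K = (2/3)·(K/N)/(2/3) = (K/N). Setting this equal to 0.25/2 = 0.125 gives K = 0.125N.
Substituting into Q = 320: 5·N^(2/3)·(0.125N)^(2/3) = 320.
Solving, N = 64 and K = 8.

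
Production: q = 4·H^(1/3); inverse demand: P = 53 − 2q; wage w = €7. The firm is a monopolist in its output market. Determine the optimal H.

H* = 8

Marginal revenue from the inverse demand is MR = 53 − 4q.
The marginal product is MP_H = (4/3)·H^(-2/3).
A monopolist hires until marginal revenue product equals the wage: MR·MP_H = w.
At H, q = 4·H^(1/3). Substituting and solving: (53 − 16·H^(1/3))·(4/3)·H^(-2/3) = 7 gives H = 8.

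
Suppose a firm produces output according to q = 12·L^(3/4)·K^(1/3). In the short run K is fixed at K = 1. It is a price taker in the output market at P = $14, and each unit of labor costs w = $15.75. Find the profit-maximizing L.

With K = 1, MP_L = (3/4)·12·L^(-1/4)·1^(1/3) = 9·L^(-1/4).
Profit maximization for a price taker requires P·MP_L = w: 14·9·L^(-1/4) = 15.75.
So L^(-1/4) = 0.125, which gives L = 4096.

L* = 4096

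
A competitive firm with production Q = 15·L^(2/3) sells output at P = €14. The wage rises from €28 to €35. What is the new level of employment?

From P·MP_L = w with MP_L = 10·L^(-1/3), the labor demand is L(w) = (140/w)^(3).
At w = 28: L = 125. At w = 35: L = 64.

L* = 64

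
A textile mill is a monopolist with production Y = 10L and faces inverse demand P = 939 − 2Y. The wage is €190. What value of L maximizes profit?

Marginal revenue from the inverse demand is MR = 939 − 4Y.
The marginal product is MP_L = 10.
A monopolist hires until marginal revenue product equals the wage: MR·MP_L = w.
(939 − 40L)·10 = 190, so L = 23.

L* = 23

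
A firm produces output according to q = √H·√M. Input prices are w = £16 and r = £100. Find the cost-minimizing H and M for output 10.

H* = 25, M* = 4

Cost minimization requires the marginal rate of technical substitution to equal the input-price ratio: MP_H/MP_M = w/r.
Here MP_H/MP_M = (1/2)·(M/H)/(1/2) = (M/H). Setting this equal to 16/100 = 0.16 gives M = 0.16H.
Substituting into q = 10: H^(1/2)·(0.16H)^(1/2) = 10.
Solving, H = 25 and M = 4.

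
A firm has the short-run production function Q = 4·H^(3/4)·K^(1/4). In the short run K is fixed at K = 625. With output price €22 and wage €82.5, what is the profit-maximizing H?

H* = 256

With K = 625, MP_H = (3/4)·4·H^(-1/4)·625^(1/4) = 15·H^(-1/4).
Profit maximization for a price taker requires P·MP_H = w: 22·15·H^(-1/4) = 82.5.
So H^(-1/4) = 0.25, which gives H = 256.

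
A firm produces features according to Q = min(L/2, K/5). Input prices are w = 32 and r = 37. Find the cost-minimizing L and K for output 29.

L* = 58, K* = 145

With a fixed-proportions technology, the cost-minimizing bundle uses no slack in either input: L/2 = K/5 = Q.
So L = 2·29 = 58 and K = 5·29 = 145.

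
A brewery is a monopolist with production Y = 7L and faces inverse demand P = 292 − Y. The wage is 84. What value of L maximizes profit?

Marginal revenue from the inverse demand is MR = 292 − 2Y.
The marginal product is MP_L = 7.
A monopolist hires until marginal revenue product equals the wage: MR·MP_L = w.
(292 − 14L)·7 = 84, so L = 20.

L* = 20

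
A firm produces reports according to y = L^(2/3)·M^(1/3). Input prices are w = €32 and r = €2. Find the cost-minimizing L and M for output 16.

Cost minimization requires the marginal rate of technical substitution to equal the input-price ratio: MP_L/MP_M = w/r.
Here MP_L/MP_M = (2/3)·(M/L)/(1/3) = 2·(M/L). Setting this equal to 32/2 = 16 gives M = 8L.
Substituting into y = 16: L^(2/3)·(8L)^(1/3) = 16.
Solving, L = 8 and M = 64.

L* = 8, M* = 64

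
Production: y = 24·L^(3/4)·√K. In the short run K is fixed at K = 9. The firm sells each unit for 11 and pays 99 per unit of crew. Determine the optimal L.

L* = 1296

With K = 9, MP_L = (3/4)·24·L^(-1/4)·9^(1/2) = 54·L^(-1/4).
Profit maximization for a price taker requires P·MP_L = w: 11·54·L^(-1/4) = 99.
So L^(-1/4) = 1/6, which gives L = 1296.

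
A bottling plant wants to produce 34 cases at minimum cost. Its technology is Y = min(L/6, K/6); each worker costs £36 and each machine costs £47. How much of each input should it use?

L* = 204, K* = 204

With a fixed-proportions technology, the cost-minimizing bundle uses no slack in either input: L/6 = K/6 = Y.
So L = 6·34 = 204 and K = 6·34 = 204.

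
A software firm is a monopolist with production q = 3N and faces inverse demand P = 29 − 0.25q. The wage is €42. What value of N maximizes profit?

Marginal revenue from the inverse demand is MR = 29 − 0.5q.
The marginal product is MP_N = 3.
A monopolist hires until marginal revenue product equals the wage: MR·MP_N = w.
(29 − 1.5N)·3 = 42, so N = 10.

N* = 10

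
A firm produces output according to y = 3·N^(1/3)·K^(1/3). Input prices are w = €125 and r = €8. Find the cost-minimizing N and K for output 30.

Cost minimization requires the marginal rate of technical substitution to equal the input-price ratio: MP_N/MP_K = w/r.
Here MP_N/MP_K = (1/3)·(K/N)/(1/3) = (K/N). Setting this equal to 125/8 = 15.625 gives K = 15.625N.
Substituting into y = 30: 3·N^(1/3)·(15.625N)^(1/3) = 30.
Solving, N = 8 and K = 125.

N* = 8, K* = 125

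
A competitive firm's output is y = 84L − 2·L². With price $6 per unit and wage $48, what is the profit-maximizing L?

L* = 19

The marginal product of L is MP_L = 84 − 4L.
A price-taking firm hires until the value of the marginal product equals the wage: P·MP_L = w, so 6·(84 − 4L) = 48.
Then 84 − 4L = 8, giving L = 19.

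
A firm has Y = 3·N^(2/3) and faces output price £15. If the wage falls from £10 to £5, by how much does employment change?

ΔN = 189

From P·MP_N = w with MP_N = 2·N^(-1/3), the labor demand is N(w) = (30/w)^(3).
At w = 10: N = 27. At w = 5: N = 216.
ΔN = 216 − 27 = 189.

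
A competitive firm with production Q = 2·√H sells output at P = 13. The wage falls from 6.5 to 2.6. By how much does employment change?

From P·MP_H = w with MP_H = H^(-1/2), the labor demand is H(w) = (13/w)^(2).
At w = 6.5: H = 4. At w = 2.6: H = 25.
ΔH = 25 − 4 = 21.

ΔH = 21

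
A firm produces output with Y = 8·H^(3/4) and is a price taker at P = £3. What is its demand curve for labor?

H(w) = 104976/w^(4)

MP_H = (3/4)·8·H^(-1/4) = 6·H^(-1/4).
Setting P·MP_H = w: 18·H^(-1/4) = w.
Solving for H: H^(-1/4) = w/18, so H = (18/w)^(4).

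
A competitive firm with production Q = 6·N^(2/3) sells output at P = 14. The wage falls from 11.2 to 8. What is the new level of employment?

N* = 343

From P·MP_N = w with MP_N = 4·N^(-1/3), the labor demand is N(w) = (56/w)^(3).
At w = 11.2: N = 125. At w = 8: N = 343.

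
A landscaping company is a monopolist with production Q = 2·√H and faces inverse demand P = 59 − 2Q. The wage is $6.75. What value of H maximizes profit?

Marginal revenue from the inverse demand is MR = 59 − 4Q.
The marginal product is MP_H = H^(-1/2).
A monopolist hires until marginal revenue product equals the wage: MR·MP_H = w.
At H, Q = 2·√H. Substituting and solving: (59 − 8·√H)·H^(-1/2) = 6.75 gives H = 16.

H* = 16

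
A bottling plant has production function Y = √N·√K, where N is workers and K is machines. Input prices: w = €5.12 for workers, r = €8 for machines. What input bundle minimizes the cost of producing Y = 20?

N* = 25, K* = 16

Cost minimization requires the marginal rate of technical substitution to equal the input-price ratio: MP_N/MP_K = w/r.
Here MP_N/MP_K = (1/2)·(K/N)/(1/2) = (K/N). Setting this equal to 5.12/8 = 0.64 gives K = 0.64N.
Substituting into Y = 20: N^(1/2)·(0.64N)^(1/2) = 20.
Solving, N = 25 and K = 16.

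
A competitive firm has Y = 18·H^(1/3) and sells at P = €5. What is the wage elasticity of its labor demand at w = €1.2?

MP_H = (1/3)·18·H^(-2/3), so P·MP_H = w gives 30·H^(-2/3) = w.
Solving, H(w) = (30/w)^(3/2). This is a constant-elasticity form: H ∝ w^(−3/2), so ε = −3/2.

ε = -1.5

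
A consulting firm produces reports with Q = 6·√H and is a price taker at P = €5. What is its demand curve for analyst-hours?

H(w) = 225/w²

MP_H = (1/2)·6·H^(-1/2) = 3·H^(-1/2).
Setting P·MP_H = w: 15·H^(-1/2) = w.
Solving for H: H^(-1/2) = w/15, so H = (15/w)^(2).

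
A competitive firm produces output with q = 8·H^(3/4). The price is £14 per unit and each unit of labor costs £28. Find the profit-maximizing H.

MP_H = (3/4)·8·H^(-1/4) = 6·H^(-1/4).
Profit maximization for a price taker requires P·MP_H = w: 14·6·H^(-1/4) = 28.
So H^(-1/4) = 1/3, which gives H = 81.

H* = 81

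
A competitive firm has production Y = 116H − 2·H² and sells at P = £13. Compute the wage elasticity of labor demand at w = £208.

ε = -0.16

From P·MP_H = w with MP_H = 116 − 4H, labor demand is H(w) = (116 − w/13)/4.
dH/dw = −1/(52) = -1/52.
At w = 208, H = 25, so ε = (dH/dw)·(w/H) = (-1/52)·(208/25) = -0.16.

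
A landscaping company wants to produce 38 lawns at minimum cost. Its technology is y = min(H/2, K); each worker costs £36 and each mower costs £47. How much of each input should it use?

H* = 76, K* = 38

With a fixed-proportions technology, the cost-minimizing bundle uses no slack in either input: H/2 = K = y.
So H = 2·38 = 76 and K = 38.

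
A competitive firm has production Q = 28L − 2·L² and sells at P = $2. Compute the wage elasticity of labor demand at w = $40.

From P·MP_L = w with MP_L = 28 − 4L, labor demand is L(w) = (28 − w/2)/4.
dL/dw = −1/(8) = -0.125.
At w = 40, L = 2, so ε = (dL/dw)·(w/L) = (-0.125)·(40/2) = -2.5.

ε = -2.5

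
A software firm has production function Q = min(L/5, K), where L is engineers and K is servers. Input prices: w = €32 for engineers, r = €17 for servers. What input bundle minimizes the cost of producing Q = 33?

With a fixed-proportions technology, the cost-minimizing bundle uses no slack in either input: L/5 = K = Q.
So L = 5·33 = 165 and K = 33.

L* = 165, K* = 33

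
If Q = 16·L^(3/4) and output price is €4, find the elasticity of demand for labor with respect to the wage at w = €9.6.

ε = -4

MP_L = (3/4)·16·L^(-1/4), so P·MP_L = w gives 48·L^(-1/4) = w.
Solving, L(w) = (48/w)^(4). This is a constant-elasticity form: L ∝ w^(−4), so ε = −4.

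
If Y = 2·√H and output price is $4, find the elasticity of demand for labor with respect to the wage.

MP_H = (1/2)·2·H^(-1/2), so P·MP_H = w gives 4·H^(-1/2) = w.
Solving, H(w) = (4/w)^(2). This is a constant-elasticity form: H ∝ w^(−2), so ε = −2.

ε = -2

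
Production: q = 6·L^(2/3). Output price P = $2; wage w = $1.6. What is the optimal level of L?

L* = 125

MP_L = (2/3)·6·L^(-1/3) = 4·L^(-1/3).
Profit maximization for a price taker requires P·MP_L = w: 2·4·L^(-1/3) = 1.6.
So L^(-1/3) = 0.2, which gives L = 125.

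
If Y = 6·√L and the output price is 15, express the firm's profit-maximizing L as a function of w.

MP_L = (1/2)·6·L^(-1/2) = 3·L^(-1/2).
Setting P·MP_L = w: 45·L^(-1/2) = w.
Solving for L: L^(-1/2) = w/45, so L = (45/w)^(2).

L(w) = 2025/w²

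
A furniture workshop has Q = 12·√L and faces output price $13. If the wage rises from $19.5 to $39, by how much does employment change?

ΔL = -12

From P·MP_L = w with MP_L = 6·L^(-1/2), the labor demand is L(w) = (78/w)^(2).
At w = 19.5: L = 16. At w = 39: L = 4.
ΔL = 4 − 16 = -12.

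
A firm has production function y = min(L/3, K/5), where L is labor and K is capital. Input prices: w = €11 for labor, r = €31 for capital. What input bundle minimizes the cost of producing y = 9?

L* = 27, K* = 45

With a fixed-proportions technology, the cost-minimizing bundle uses no slack in either input: L/3 = K/5 = y.
So L = 3·9 = 27 and K = 5·9 = 45.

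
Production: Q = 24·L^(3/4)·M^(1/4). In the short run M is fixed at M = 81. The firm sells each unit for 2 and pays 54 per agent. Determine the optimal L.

With M = 81, MP_L = (3/4)·24·L^(-1/4)·81^(1/4) = 54·L^(-1/4).
Profit maximization for a price taker requires P·MP_L = w: 2·54·L^(-1/4) = 54.
So L^(-1/4) = 0.5, which gives L = 16.

L* = 16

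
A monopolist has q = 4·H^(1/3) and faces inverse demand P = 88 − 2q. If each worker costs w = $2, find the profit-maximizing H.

Marginal revenue from the inverse demand is MR = 88 − 4q.
The marginal product is MP_H = (4/3)·H^(-2/3).
A monopolist hires until marginal revenue product equals the wage: MR·MP_H = w.
At H, q = 4·H^(1/3). Substituting and solving: (88 − 16·H^(1/3))·(4/3)·H^(-2/3) = 2 gives H = 64.

H* = 64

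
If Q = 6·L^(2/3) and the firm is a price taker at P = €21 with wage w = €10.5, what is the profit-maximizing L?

MP_L = (2/3)·6·L^(-1/3) = 4·L^(-1/3).
Profit maximization for a price taker requires P·MP_L = w: 21·4·L^(-1/3) = 10.5.
So L^(-1/3) = 0.125, which gives L = 512.

L* = 512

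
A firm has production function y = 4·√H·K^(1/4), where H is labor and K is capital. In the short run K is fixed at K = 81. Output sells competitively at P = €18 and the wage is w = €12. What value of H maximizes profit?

H* = 81

With K = 81, MP_H = (1/2)·4·H^(-1/2)·81^(1/4) = 6·H^(-1/2).
Profit maximization for a price taker requires P·MP_H = w: 18·6·H^(-1/2) = 12.
So H^(-1/2) = 1/9, which gives H = 81.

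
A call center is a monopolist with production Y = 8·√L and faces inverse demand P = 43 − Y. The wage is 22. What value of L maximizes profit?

Marginal revenue from the inverse demand is MR = 43 − 2Y.
The marginal product is MP_L = 4·L^(-1/2).
A monopolist hires until marginal revenue product equals the wage: MR·MP_L = w.
At L, Y = 8·√L. Substituting and solving: (43 − 16·√L)·4·L^(-1/2) = 22 gives L = 4.

L* = 4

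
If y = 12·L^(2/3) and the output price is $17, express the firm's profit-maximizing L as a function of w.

L(w) = 2515456/w³

MP_L = (2/3)·12·L^(-1/3) = 8·L^(-1/3).
Setting P·MP_L = w: 136·L^(-1/3) = w.
Solving for L: L^(-1/3) = w/136, so L = (136/w)^(3).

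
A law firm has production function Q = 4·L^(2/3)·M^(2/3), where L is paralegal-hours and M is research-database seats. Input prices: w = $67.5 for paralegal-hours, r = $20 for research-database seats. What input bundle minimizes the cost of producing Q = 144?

L* = 8, M* = 27

Cost minimization requires the marginal rate of technical substitution to equal the input-price ratio: MP_L/MP_M = w/r.
Here MP_L/MP_M = (2/3)·(M/L)/(2/3) = (M/L). Setting this equal to 67.5/20 = 3.375 gives M = 3.375L.
Substituting into Q = 144: 4·L^(2/3)·(3.375L)^(2/3) = 144.
Solving, L = 8 and M = 27.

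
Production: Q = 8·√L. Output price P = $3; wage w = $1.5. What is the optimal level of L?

L* = 64

MP_L = (1/2)·8·L^(-1/2) = 4·L^(-1/2).
Profit maximization for a price taker requires P·MP_L = w: 3·4·L^(-1/2) = 1.5.
So L^(-1/2) = 0.125, which gives L = 64.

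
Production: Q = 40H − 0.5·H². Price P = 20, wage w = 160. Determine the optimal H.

H* = 32

The marginal product of H is MP_H = 40 − H.
A price-taking firm hires until the value of the marginal product equals the wage: P·MP_H = w, so 20·(40 − H) = 160.
Then 40 − H = 8, giving H = 32.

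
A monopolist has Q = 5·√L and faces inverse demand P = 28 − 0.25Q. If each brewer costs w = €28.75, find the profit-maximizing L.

Marginal revenue from the inverse demand is MR = 28 − 0.5Q.
The marginal product is MP_L = 2.5·L^(-1/2).
A monopolist hires until marginal revenue product equals the wage: MR·MP_L = w.
At L, Q = 5·√L. Substituting and solving: (28 − 2.5·√L)·2.5·L^(-1/2) = 28.75 gives L = 4.

L* = 4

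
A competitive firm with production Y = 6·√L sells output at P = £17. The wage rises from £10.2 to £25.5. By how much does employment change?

From P·MP_L = w with MP_L = 3·L^(-1/2), the labor demand is L(w) = (51/w)^(2).
At w = 10.2: L = 25. At w = 25.5: L = 4.
ΔL = 4 − 25 = -21.

ΔL = -21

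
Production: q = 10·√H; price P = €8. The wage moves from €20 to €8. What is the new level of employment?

From P·MP_H = w with MP_H = 5·H^(-1/2), the labor demand is H(w) = (40/w)^(2).
At w = 20: H = 4. At w = 8: H = 25.

H* = 25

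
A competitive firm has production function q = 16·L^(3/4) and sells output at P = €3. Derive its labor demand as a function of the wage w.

MP_L = (3/4)·16·L^(-1/4) = 12·L^(-1/4).
Setting P·MP_L = w: 36·L^(-1/4) = w.
Solving for L: L^(-1/4) = w/36, so L = (36/w)^(4).

L(w) = 1679616/w^(4)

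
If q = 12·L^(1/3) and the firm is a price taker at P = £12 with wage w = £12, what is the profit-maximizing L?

L* = 8

MP_L = (1/3)·12·L^(-2/3) = 4·L^(-2/3).
Profit maximization for a price taker requires P·MP_L = w: 12·4·L^(-2/3) = 12.
So L^(-2/3) = 0.25, which gives L = 8.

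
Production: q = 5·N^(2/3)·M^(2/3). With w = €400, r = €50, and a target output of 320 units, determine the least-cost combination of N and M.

N* = 8, M* = 64

Cost minimization requires the marginal rate of technical substitution to equal the input-price ratio: MP_N/MP_M = w/r.
Here MP_N/MP_M = (2/3)·(M/N)/(2/3) = (M/N). Setting this equal to 400/50 = 8 gives M = 8N.
Substituting into q = 320: 5·N^(2/3)·(8N)^(2/3) = 320.
Solving, N = 8 and M = 64.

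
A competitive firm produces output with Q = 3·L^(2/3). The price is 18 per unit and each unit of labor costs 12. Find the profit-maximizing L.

MP_L = (2/3)·3·L^(-1/3) = 2·L^(-1/3).
Profit maximization for a price taker requires P·MP_L = w: 18·2·L^(-1/3) = 12.
So L^(-1/3) = 1/3, which gives L = 27.

L* = 27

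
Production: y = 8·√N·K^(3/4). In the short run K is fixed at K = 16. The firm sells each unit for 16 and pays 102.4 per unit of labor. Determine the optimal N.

With K = 16, MP_N = (1/2)·8·N^(-1/2)·16^(3/4) = 32·N^(-1/2).
Profit maximization for a price taker requires P·MP_N = w: 16·32·N^(-1/2) = 102.4.
So N^(-1/2) = 0.2, which gives N = 25.

N* = 25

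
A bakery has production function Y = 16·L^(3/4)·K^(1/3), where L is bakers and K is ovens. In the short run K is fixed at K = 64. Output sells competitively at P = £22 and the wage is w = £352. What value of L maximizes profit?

L* = 81

With K = 64, MP_L = (3/4)·16·L^(-1/4)·64^(1/3) = 48·L^(-1/4).
Profit maximization for a price taker requires P·MP_L = w: 22·48·L^(-1/4) = 352.
So L^(-1/4) = 1/3, which gives L = 81.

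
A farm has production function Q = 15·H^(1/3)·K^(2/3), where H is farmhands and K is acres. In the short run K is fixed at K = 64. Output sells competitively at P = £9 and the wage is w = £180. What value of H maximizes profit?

H* = 8

With K = 64, MP_H = (1/3)·15·H^(-2/3)·64^(2/3) = 80·H^(-2/3).
Profit maximization for a price taker requires P·MP_H = w: 9·80·H^(-2/3) = 180.
So H^(-2/3) = 0.25, which gives H = 8.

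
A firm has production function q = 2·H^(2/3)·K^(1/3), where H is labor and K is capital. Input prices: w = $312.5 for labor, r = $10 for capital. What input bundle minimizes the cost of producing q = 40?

H* = 8, K* = 125

Cost minimization requires the marginal rate of technical substitution to equal the input-price ratio: MP_H/MP_K = w/r.
Here MP_H/MP_K = (2/3)·(K/H)/(1/3) = 2·(K/H). Setting this equal to 312.5/10 = 31.25 gives K = 15.625H.
Substituting into q = 40: 2·H^(2/3)·(15.625H)^(1/3) = 40.
Solving, H = 8 and K = 125.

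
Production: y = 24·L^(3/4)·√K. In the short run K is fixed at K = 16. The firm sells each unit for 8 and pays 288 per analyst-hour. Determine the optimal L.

With K = 16, MP_L = (3/4)·24·L^(-1/4)·16^(1/2) = 72·L^(-1/4).
Profit maximization for a price taker requires P·MP_L = w: 8·72·L^(-1/4) = 288.
So L^(-1/4) = 0.5, which gives L = 16.

L* = 16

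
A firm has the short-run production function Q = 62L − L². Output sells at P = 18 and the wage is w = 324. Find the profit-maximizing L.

The marginal product of L is MP_L = 62 − 2L.
A price-taking firm hires until the value of the marginal product equals the wage: P·MP_L = w, so 18·(62 − 2L) = 324.
Then 62 − 2L = 18, giving L = 22.

L* = 22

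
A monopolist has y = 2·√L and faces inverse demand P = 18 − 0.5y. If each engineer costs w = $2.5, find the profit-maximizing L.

L* = 16

Marginal revenue from the inverse demand is MR = 18 − y.
The marginal product is MP_L = L^(-1/2).
A monopolist hires until marginal revenue product equals the wage: MR·MP_L = w.
At L, y = 2·√L. Substituting and solving: (18 − 2·√L)·L^(-1/2) = 2.5 gives L = 16.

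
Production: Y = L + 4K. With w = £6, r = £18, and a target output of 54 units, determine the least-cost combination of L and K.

The inputs are perfect substitutes, so the firm uses whichever has the lower cost per unit of output.
Cost per unit of output via L is 6; via K it is 4.5. K is cheaper.
Producing Y = 54 with K alone: L = 0, K = 13.5.

L* = 0, K* = 13.5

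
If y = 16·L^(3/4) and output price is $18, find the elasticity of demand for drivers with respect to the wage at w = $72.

MP_L = (3/4)·16·L^(-1/4), so P·MP_L = w gives 216·L^(-1/4) = w.
Solving, L(w) = (216/w)^(4). This is a constant-elasticity form: L ∝ w^(−4), so ε = −4.

ε = -4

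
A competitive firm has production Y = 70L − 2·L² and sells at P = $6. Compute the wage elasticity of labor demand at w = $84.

ε = -0.25

From P·MP_L = w with MP_L = 70 − 4L, labor demand is L(w) = (70 − w/6)/4.
dL/dw = −1/(24) = -1/24.
At w = 84, L = 14, so ε = (dL/dw)·(w/L) = (-1/24)·(84/14) = -0.25.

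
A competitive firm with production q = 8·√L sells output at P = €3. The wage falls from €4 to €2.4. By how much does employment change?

From P·MP_L = w with MP_L = 4·L^(-1/2), the labor demand is L(w) = (12/w)^(2).
At w = 4: L = 9. At w = 2.4: L = 25.
ΔL = 25 − 9 = 16.

ΔL = 16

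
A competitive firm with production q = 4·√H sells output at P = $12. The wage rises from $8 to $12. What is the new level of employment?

H* = 4

From P·MP_H = w with MP_H = 2·H^(-1/2), the labor demand is H(w) = (24/w)^(2).
At w = 8: H = 9. At w = 12: H = 4.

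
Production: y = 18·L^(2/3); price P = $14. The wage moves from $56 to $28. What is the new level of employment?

From P·MP_L = w with MP_L = 12·L^(-1/3), the labor demand is L(w) = (168/w)^(3).
At w = 56: L = 27. At w = 28: L = 216.

L* = 216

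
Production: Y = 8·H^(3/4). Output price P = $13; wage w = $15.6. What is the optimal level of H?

MP_H = (3/4)·8·H^(-1/4) = 6·H^(-1/4).
Profit maximization for a price taker requires P·MP_H = w: 13·6·H^(-1/4) = 15.6.
So H^(-1/4) = 0.2, which gives H = 625.

H* = 625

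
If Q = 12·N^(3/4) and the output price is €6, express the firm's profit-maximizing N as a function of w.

N(w) = 8503056/w^(4)

MP_N = (3/4)·12·N^(-1/4) = 9·N^(-1/4).
Setting P·MP_N = w: 54·N^(-1/4) = w.
Solving for N: N^(-1/4) = w/54, so N = (54/w)^(4).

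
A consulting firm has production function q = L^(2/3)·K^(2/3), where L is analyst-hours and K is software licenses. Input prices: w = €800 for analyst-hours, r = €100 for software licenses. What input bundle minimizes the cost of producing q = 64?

L* = 8, K* = 64

Cost minimization requires the marginal rate of technical substitution to equal the input-price ratio: MP_L/MP_K = w/r.
Here MP_L/MP_K = (2/3)·(K/L)/(2/3) = (K/L). Setting this equal to 800/100 = 8 gives K = 8L.
Substituting into q = 64: L^(2/3)·(8L)^(2/3) = 64.
Solving, L = 8 and K = 64.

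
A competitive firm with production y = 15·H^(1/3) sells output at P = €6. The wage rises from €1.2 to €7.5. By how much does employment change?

From P·MP_H = w with MP_H = 5·H^(-2/3), the labor demand is H(w) = (30/w)^(3/2).
At w = 1.2: H = 125. At w = 7.5: H = 8.
ΔH = 8 − 125 = -117.

ΔH = -117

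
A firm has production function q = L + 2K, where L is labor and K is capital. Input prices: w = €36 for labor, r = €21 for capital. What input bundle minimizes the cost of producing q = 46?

The inputs are perfect substitutes, so the firm uses whichever has the lower cost per unit of output.
Cost per unit of output via L is 36; via K it is 10.5. K is cheaper.
Producing q = 46 with K alone: L = 0, K = 23.

L* = 0, K* = 23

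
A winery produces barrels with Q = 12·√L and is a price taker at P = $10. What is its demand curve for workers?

L(w) = 3600/w²

MP_L = (1/2)·12·L^(-1/2) = 6·L^(-1/2).
Setting P·MP_L = w: 60·L^(-1/2) = w.
Solving for L: L^(-1/2) = w/60, so L = (60/w)^(2).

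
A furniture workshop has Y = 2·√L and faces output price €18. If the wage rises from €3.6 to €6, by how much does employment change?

From P·MP_L = w with MP_L = L^(-1/2), the labor demand is L(w) = (18/w)^(2).
At w = 3.6: L = 25. At w = 6: L = 9.
ΔL = 9 − 25 = -16.

ΔL = -16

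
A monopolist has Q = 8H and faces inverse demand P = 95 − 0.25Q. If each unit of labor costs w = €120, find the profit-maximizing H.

Marginal revenue from the inverse demand is MR = 95 − 0.5Q.
The marginal product is MP_H = 8.
A monopolist hires until marginal revenue product equals the wage: MR·MP_H = w.
(95 − 4H)·8 = 120, so H = 20.

H* = 20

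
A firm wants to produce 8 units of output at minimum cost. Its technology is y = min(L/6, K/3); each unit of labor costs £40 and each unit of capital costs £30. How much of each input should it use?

With a fixed-proportions technology, the cost-minimizing bundle uses no slack in either input: L/6 = K/3 = y.
So L = 6·8 = 48 and K = 3·8 = 24.

L* = 48, K* = 24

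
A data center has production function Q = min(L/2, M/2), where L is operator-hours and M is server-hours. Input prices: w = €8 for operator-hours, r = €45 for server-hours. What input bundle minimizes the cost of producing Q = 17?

L* = 34, M* = 34

With a fixed-proportions technology, the cost-minimizing bundle uses no slack in either input: L/2 = M/2 = Q.
So L = 2·17 = 34 and M = 2·17 = 34.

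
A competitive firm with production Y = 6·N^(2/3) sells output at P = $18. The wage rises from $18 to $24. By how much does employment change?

ΔN = -37

From P·MP_N = w with MP_N = 4·N^(-1/3), the labor demand is N(w) = (72/w)^(3).
At w = 18: N = 64. At w = 24: N = 27.
ΔN = 27 − 64 = -37.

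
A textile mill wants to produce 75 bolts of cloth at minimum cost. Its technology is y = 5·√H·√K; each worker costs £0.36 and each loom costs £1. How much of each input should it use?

Cost minimization requires the marginal rate of technical substitution to equal the input-price ratio: MP_H/MP_K = w/r.
Here MP_H/MP_K = (1/2)·(K/H)/(1/2) = (K/H). Setting this equal to 0.36/1 = 0.36 gives K = 0.36H.
Substituting into y = 75: 5·H^(1/2)·(0.36H)^(1/2) = 75.
Solving, H = 25 and K = 9.

H* = 25, K* = 9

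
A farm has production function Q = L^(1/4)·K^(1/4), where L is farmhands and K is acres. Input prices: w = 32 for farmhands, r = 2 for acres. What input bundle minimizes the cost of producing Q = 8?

L* = 16, K* = 256

Cost minimization requires the marginal rate of technical substitution to equal the input-price ratio: MP_L/MP_K = w/r.
Here MP_L/MP_K = (1/4)·(K/L)/(1/4) = (K/L). Setting this equal to 32/2 = 16 gives K = 16L.
Substituting into Q = 8: L^(1/4)·(16L)^(1/4) = 8.
Solving, L = 16 and K = 256.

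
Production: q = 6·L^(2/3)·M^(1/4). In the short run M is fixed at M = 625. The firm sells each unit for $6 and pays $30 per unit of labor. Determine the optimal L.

With M = 625, MP_L = (2/3)·6·L^(-1/3)·625^(1/4) = 20·L^(-1/3).
Profit maximization for a price taker requires P·MP_L = w: 6·20·L^(-1/3) = 30.
So L^(-1/3) = 0.25, which gives L = 64.

L* = 64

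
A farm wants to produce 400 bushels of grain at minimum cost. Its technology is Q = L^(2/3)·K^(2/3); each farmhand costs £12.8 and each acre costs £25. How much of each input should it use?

L* = 125, K* = 64

Cost minimization requires the marginal rate of technical substitution to equal the input-price ratio: MP_L/MP_K = w/r.
Here MP_L/MP_K = (2/3)·(K/L)/(2/3) = (K/L). Setting this equal to 12.8/25 = 0.512 gives K = 0.512L.
Substituting into Q = 400: L^(2/3)·(0.512L)^(2/3) = 400.
Solving, L = 125 and K = 64.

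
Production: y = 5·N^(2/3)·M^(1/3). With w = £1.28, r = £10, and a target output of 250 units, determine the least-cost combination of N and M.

N* = 125, M* = 8

Cost minimization requires the marginal rate of technical substitution to equal the input-price ratio: MP_N/MP_M = w/r.
Here MP_N/MP_M = (2/3)·(M/N)/(1/3) = 2·(M/N). Setting this equal to 1.28/10 = 0.128 gives M = 0.064N.
Substituting into y = 250: 5·N^(2/3)·(0.064N)^(1/3) = 250.
Solving, N = 125 and M = 8.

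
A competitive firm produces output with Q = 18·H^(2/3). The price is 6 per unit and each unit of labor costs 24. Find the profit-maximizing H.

MP_H = (2/3)·18·H^(-1/3) = 12·H^(-1/3).
Profit maximization for a price taker requires P·MP_H = w: 6·12·H^(-1/3) = 24.
So H^(-1/3) = 1/3, which gives H = 27.

H* = 27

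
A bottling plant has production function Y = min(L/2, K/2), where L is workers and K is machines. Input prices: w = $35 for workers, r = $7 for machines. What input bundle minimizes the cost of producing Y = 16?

L* = 32, K* = 32

With a fixed-proportions technology, the cost-minimizing bundle uses no slack in either input: L/2 = K/2 = Y.
So L = 2·16 = 32 and K = 2·16 = 32.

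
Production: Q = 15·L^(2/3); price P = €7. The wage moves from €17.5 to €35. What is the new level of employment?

L* = 8

From P·MP_L = w with MP_L = 10·L^(-1/3), the labor demand is L(w) = (70/w)^(3).
At w = 17.5: L = 64. At w = 35: L = 8.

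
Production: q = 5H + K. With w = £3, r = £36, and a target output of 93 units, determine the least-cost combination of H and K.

The inputs are perfect substitutes, so the firm uses whichever has the lower cost per unit of output.
Cost per unit of output via H is 0.6; via K it is 36. H is cheaper.
Producing q = 93 with H alone: H = 18.6, K = 0.

H* = 18.6, K* = 0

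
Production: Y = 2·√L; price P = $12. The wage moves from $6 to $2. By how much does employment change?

ΔL = 32

From P·MP_L = w with MP_L = L^(-1/2), the labor demand is L(w) = (12/w)^(2).
At w = 6: L = 4. At w = 2: L = 36.
ΔL = 36 − 4 = 32.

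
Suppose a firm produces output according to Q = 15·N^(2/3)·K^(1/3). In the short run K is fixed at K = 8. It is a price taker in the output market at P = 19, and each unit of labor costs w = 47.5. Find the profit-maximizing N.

N* = 512

With K = 8, MP_N = (2/3)·15·N^(-1/3)·8^(1/3) = 20·N^(-1/3).
Profit maximization for a price taker requires P·MP_N = w: 19·20·N^(-1/3) = 47.5.
So N^(-1/3) = 0.125, which gives N = 512.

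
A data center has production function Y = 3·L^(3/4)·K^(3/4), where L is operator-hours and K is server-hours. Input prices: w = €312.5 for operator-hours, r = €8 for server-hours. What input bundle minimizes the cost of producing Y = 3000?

L* = 16, K* = 625

Cost minimization requires the marginal rate of technical substitution to equal the input-price ratio: MP_L/MP_K = w/r.
Here MP_L/MP_K = (3/4)·(K/L)/(3/4) = (K/L). Setting this equal to 312.5/8 = 39.0625 gives K = 39.0625L.
Substituting into Y = 3000: 3·L^(3/4)·(39.0625L)^(3/4) = 3000.
Solving, L = 16 and K = 625.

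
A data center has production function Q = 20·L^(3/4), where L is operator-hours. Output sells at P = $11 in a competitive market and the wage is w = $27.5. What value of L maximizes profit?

L* = 1296

MP_L = (3/4)·20·L^(-1/4) = 15·L^(-1/4).
Profit maximization for a price taker requires P·MP_L = w: 11·15·L^(-1/4) = 27.5.
So L^(-1/4) = 1/6, which gives L = 1296.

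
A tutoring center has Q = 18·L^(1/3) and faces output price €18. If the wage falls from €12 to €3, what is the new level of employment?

L* = 216

From P·MP_L = w with MP_L = 6·L^(-2/3), the labor demand is L(w) = (108/w)^(3/2).
At w = 12: L = 27. At w = 3: L = 216.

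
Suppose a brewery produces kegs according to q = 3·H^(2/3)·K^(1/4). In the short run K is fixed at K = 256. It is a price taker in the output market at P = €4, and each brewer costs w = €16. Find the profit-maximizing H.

With K = 256, MP_H = (2/3)·3·H^(-1/3)·256^(1/4) = 8·H^(-1/3).
Profit maximization for a price taker requires P·MP_H = w: 4·8·H^(-1/3) = 16.
So H^(-1/3) = 0.5, which gives H = 8.

H* = 8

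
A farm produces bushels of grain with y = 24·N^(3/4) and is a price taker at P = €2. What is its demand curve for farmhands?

N(w) = 1679616/w^(4)

MP_N = (3/4)·24·N^(-1/4) = 18·N^(-1/4).
Setting P·MP_N = w: 36·N^(-1/4) = w.
Solving for N: N^(-1/4) = w/36, so N = (36/w)^(4).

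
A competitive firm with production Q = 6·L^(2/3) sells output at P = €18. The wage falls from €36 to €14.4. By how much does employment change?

From P·MP_L = w with MP_L = 4·L^(-1/3), the labor demand is L(w) = (72/w)^(3).
At w = 36: L = 8. At w = 14.4: L = 125.
ΔL = 125 − 8 = 117.

ΔL = 117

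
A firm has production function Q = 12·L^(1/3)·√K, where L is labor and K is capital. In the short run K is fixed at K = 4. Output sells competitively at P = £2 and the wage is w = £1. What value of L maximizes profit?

With K = 4, MP_L = (1/3)·12·L^(-2/3)·4^(1/2) = 8·L^(-2/3).
Profit maximization for a price taker requires P·MP_L = w: 2·8·L^(-2/3) = 1.
So L^(-2/3) = 0.0625, which gives L = 64.

L* = 64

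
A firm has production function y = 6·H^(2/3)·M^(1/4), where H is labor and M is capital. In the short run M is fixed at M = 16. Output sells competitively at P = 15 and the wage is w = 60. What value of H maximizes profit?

H* = 8

With M = 16, MP_H = (2/3)·6·H^(-1/3)·16^(1/4) = 8·H^(-1/3).
Profit maximization for a price taker requires P·MP_H = w: 15·8·H^(-1/3) = 60.
So H^(-1/3) = 0.5, which gives H = 8.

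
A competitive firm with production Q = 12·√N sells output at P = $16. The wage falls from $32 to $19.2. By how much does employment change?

ΔN = 16

From P·MP_N = w with MP_N = 6·N^(-1/2), the labor demand is N(w) = (96/w)^(2).
At w = 32: N = 9. At w = 19.2: N = 25.
ΔN = 25 − 9 = 16.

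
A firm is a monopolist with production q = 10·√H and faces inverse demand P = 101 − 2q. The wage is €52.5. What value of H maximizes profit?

H* = 4

Marginal revenue from the inverse demand is MR = 101 − 4q.
The marginal product is MP_H = 5·H^(-1/2).
A monopolist hires until marginal revenue product equals the wage: MR·MP_H = w.
At H, q = 10·√H. Substituting and solving: (101 − 40·√H)·5·H^(-1/2) = 52.5 gives H = 4.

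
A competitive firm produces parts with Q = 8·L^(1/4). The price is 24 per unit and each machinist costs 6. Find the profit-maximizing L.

MP_L = (1/4)·8·L^(-3/4) = 2·L^(-3/4).
Profit maximization for a price taker requires P·MP_L = w: 24·2·L^(-3/4) = 6.
So L^(-3/4) = 0.125, which gives L = 16.

L* = 16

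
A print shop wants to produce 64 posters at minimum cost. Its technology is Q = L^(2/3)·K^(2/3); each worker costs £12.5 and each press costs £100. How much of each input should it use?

L* = 64, K* = 8

Cost minimization requires the marginal rate of technical substitution to equal the input-price ratio: MP_L/MP_K = w/r.
Here MP_L/MP_K = (2/3)·(K/L)/(2/3) = (K/L). Setting this equal to 12.5/100 = 0.125 gives K = 0.125L.
Substituting into Q = 64: L^(2/3)·(0.125L)^(2/3) = 64.
Solving, L = 64 and K = 8.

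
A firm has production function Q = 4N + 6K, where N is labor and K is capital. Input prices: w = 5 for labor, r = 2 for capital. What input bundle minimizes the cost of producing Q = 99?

N* = 0, K* = 16.5

The inputs are perfect substitutes, so the firm uses whichever has the lower cost per unit of output.
Cost per unit of output via N is w/4 = 1.25; via K it is r/6 = 1/3. K is cheaper.
Producing Q = 99 with K alone: N = 0, K = 16.5.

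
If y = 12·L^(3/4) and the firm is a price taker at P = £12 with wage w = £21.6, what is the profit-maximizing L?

L* = 625

MP_L = (3/4)·12·L^(-1/4) = 9·L^(-1/4).
Profit maximization for a price taker requires P·MP_L = w: 12·9·L^(-1/4) = 21.6.
So L^(-1/4) = 0.2, which gives L = 625.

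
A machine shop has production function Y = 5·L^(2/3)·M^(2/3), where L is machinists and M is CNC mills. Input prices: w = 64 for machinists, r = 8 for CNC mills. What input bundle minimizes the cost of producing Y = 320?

Cost minimization requires the marginal rate of technical substitution to equal the input-price ratio: MP_L/MP_M = w/r.
Here MP_L/MP_M = (2/3)·(M/L)/(2/3) = (M/L). Setting this equal to 64/8 = 8 gives M = 8L.
Substituting into Y = 320: 5·L^(2/3)·(8L)^(2/3) = 320.
Solving, L = 8 and M = 64.

L* = 8, M* = 64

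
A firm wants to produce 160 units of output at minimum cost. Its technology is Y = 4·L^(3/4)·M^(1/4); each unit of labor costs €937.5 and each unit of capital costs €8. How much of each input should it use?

L* = 16, M* = 625

Cost minimization requires the marginal rate of technical substitution to equal the input-price ratio: MP_L/MP_M = w/r.
Here MP_L/MP_M = (3/4)·(M/L)/(1/4) = 3·(M/L). Setting this equal to 937.5/8 = 117.1875 gives M = 39.0625L.
Substituting into Y = 160: 4·L^(3/4)·(39.0625L)^(1/4) = 160.
Solving, L = 16 and M = 625.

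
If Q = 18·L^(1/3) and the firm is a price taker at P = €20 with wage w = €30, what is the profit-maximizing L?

MP_L = (1/3)·18·L^(-2/3) = 6·L^(-2/3).
Profit maximization for a price taker requires P·MP_L = w: 20·6·L^(-2/3) = 30.
So L^(-2/3) = 0.25, which gives L = 8.

L* = 8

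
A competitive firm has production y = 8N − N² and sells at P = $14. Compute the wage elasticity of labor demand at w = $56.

ε = -1

From P·MP_N = w with MP_N = 8 − 2N, labor demand is N(w) = (8 − w/14)/2.
dN/dw = −1/(28) = -1/28.
At w = 56, N = 2, so ε = (dN/dw)·(w/N) = (-1/28)·(56/2) = -1.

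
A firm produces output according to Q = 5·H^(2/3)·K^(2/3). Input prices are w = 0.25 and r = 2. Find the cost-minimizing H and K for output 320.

H* = 64, K* = 8

Cost minimization requires the marginal rate of technical substitution to equal the input-price ratio: MP_H/MP_K = w/r.
Here MP_H/MP_K = (2/3)·(K/H)/(2/3) = (K/H). Setting this equal to 0.25/2 = 0.125 gives K = 0.125H.
Substituting into Q = 320: 5·H^(2/3)·(0.125H)^(2/3) = 320.
Solving, H = 64 and K = 8.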